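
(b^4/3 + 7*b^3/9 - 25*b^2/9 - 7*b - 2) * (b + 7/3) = b^5/3 + 14*b^4/9 - 26*b^3/27 - 364*b^2/27 - 55*b/3 - 14/3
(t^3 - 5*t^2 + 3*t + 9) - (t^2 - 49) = t^3 - 6*t^2 + 3*t + 58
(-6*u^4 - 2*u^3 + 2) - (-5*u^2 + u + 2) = -6*u^4 - 2*u^3 + 5*u^2 - u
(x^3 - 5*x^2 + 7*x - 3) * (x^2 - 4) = x^5 - 5*x^4 + 3*x^3 + 17*x^2 - 28*x + 12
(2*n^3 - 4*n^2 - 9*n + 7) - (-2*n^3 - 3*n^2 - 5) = 4*n^3 - n^2 - 9*n + 12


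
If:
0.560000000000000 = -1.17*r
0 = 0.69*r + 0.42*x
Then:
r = -0.48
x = 0.79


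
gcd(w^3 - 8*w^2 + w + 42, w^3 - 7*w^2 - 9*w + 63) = w^2 - 10*w + 21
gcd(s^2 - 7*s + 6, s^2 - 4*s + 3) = s - 1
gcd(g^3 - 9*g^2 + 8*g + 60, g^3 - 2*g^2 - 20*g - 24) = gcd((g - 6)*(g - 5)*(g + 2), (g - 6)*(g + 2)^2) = g^2 - 4*g - 12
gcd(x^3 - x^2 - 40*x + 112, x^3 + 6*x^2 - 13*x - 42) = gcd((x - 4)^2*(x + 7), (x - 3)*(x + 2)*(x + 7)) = x + 7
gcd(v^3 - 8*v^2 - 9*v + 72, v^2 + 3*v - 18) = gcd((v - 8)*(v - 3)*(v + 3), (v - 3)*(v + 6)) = v - 3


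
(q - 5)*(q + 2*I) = q^2 - 5*q + 2*I*q - 10*I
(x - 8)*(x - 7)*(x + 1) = x^3 - 14*x^2 + 41*x + 56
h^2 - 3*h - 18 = (h - 6)*(h + 3)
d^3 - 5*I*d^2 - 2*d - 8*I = (d - 4*I)*(d - 2*I)*(d + I)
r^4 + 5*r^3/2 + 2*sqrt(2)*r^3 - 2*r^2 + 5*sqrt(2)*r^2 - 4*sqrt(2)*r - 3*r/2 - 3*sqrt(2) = (r - 1)*(r + 1/2)*(r + 3)*(r + 2*sqrt(2))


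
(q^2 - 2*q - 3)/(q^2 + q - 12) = (q + 1)/(q + 4)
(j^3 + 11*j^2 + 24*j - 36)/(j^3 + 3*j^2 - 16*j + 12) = (j + 6)/(j - 2)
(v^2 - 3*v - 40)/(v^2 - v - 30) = (v - 8)/(v - 6)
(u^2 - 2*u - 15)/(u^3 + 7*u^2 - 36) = (u - 5)/(u^2 + 4*u - 12)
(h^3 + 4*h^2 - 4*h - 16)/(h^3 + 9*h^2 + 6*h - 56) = (h + 2)/(h + 7)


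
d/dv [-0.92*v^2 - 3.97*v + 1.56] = -1.84*v - 3.97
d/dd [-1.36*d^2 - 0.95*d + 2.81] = -2.72*d - 0.95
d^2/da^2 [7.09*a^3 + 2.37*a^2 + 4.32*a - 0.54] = 42.54*a + 4.74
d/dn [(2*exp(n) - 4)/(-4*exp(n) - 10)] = -9*exp(n)/(2*exp(n) + 5)^2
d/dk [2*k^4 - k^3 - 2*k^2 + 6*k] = 8*k^3 - 3*k^2 - 4*k + 6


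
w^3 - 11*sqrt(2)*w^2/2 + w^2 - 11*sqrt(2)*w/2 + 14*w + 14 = (w + 1)*(w - 7*sqrt(2)/2)*(w - 2*sqrt(2))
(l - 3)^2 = l^2 - 6*l + 9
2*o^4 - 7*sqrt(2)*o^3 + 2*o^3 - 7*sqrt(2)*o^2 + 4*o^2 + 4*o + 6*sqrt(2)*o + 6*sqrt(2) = (o - 3*sqrt(2))*(o - sqrt(2))*(sqrt(2)*o + 1)*(sqrt(2)*o + sqrt(2))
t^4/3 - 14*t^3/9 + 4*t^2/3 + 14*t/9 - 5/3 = (t/3 + 1/3)*(t - 3)*(t - 5/3)*(t - 1)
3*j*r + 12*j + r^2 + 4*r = (3*j + r)*(r + 4)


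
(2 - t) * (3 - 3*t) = 3*t^2 - 9*t + 6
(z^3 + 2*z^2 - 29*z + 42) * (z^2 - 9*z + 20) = z^5 - 7*z^4 - 27*z^3 + 343*z^2 - 958*z + 840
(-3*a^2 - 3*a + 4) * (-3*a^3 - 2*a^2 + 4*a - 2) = 9*a^5 + 15*a^4 - 18*a^3 - 14*a^2 + 22*a - 8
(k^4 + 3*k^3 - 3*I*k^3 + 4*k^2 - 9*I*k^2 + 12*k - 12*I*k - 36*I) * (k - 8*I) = k^5 + 3*k^4 - 11*I*k^4 - 20*k^3 - 33*I*k^3 - 60*k^2 - 44*I*k^2 - 96*k - 132*I*k - 288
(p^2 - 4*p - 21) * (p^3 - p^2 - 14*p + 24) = p^5 - 5*p^4 - 31*p^3 + 101*p^2 + 198*p - 504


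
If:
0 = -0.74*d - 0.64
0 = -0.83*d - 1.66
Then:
No Solution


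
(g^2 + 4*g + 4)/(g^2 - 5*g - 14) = (g + 2)/(g - 7)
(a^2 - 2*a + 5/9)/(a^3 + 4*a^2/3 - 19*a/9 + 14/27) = 3*(3*a - 5)/(9*a^2 + 15*a - 14)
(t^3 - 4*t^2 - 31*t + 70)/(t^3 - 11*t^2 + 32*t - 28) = (t + 5)/(t - 2)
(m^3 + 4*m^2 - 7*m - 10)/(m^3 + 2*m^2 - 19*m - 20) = (m - 2)/(m - 4)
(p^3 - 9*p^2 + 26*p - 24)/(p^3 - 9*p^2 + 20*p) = (p^2 - 5*p + 6)/(p*(p - 5))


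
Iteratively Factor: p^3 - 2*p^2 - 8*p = (p + 2)*(p^2 - 4*p) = (p - 4)*(p + 2)*(p)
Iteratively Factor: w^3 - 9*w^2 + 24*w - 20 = (w - 2)*(w^2 - 7*w + 10) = (w - 5)*(w - 2)*(w - 2)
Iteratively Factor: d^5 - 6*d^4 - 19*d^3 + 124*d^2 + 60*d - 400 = (d - 5)*(d^4 - d^3 - 24*d^2 + 4*d + 80) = (d - 5)*(d + 2)*(d^3 - 3*d^2 - 18*d + 40) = (d - 5)*(d - 2)*(d + 2)*(d^2 - d - 20) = (d - 5)^2*(d - 2)*(d + 2)*(d + 4)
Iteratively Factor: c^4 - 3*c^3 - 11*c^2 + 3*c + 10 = (c - 5)*(c^3 + 2*c^2 - c - 2) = (c - 5)*(c - 1)*(c^2 + 3*c + 2) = (c - 5)*(c - 1)*(c + 1)*(c + 2)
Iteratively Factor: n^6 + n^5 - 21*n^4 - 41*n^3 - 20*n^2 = (n + 4)*(n^5 - 3*n^4 - 9*n^3 - 5*n^2) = (n + 1)*(n + 4)*(n^4 - 4*n^3 - 5*n^2) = (n + 1)^2*(n + 4)*(n^3 - 5*n^2) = n*(n + 1)^2*(n + 4)*(n^2 - 5*n) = n*(n - 5)*(n + 1)^2*(n + 4)*(n)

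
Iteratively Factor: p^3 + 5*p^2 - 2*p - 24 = (p + 4)*(p^2 + p - 6) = (p + 3)*(p + 4)*(p - 2)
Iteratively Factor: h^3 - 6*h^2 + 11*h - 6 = (h - 2)*(h^2 - 4*h + 3) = (h - 3)*(h - 2)*(h - 1)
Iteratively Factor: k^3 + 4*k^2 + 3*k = (k + 1)*(k^2 + 3*k) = (k + 1)*(k + 3)*(k)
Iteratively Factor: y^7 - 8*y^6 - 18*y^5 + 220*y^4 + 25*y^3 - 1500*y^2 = (y - 5)*(y^6 - 3*y^5 - 33*y^4 + 55*y^3 + 300*y^2) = y*(y - 5)*(y^5 - 3*y^4 - 33*y^3 + 55*y^2 + 300*y) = y*(y - 5)*(y + 4)*(y^4 - 7*y^3 - 5*y^2 + 75*y) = y*(y - 5)*(y + 3)*(y + 4)*(y^3 - 10*y^2 + 25*y) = y*(y - 5)^2*(y + 3)*(y + 4)*(y^2 - 5*y) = y^2*(y - 5)^2*(y + 3)*(y + 4)*(y - 5)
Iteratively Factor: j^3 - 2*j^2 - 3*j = (j + 1)*(j^2 - 3*j) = (j - 3)*(j + 1)*(j)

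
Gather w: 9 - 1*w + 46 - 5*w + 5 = 60 - 6*w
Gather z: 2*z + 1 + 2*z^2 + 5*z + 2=2*z^2 + 7*z + 3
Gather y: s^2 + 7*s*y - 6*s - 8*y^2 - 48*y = s^2 - 6*s - 8*y^2 + y*(7*s - 48)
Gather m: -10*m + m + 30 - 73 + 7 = -9*m - 36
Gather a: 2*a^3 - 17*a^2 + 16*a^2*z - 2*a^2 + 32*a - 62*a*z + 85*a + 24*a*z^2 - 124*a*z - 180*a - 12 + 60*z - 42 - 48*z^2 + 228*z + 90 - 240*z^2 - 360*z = 2*a^3 + a^2*(16*z - 19) + a*(24*z^2 - 186*z - 63) - 288*z^2 - 72*z + 36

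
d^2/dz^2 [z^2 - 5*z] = 2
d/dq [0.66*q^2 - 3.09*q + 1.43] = 1.32*q - 3.09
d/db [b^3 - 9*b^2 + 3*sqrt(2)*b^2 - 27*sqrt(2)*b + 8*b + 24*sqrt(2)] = 3*b^2 - 18*b + 6*sqrt(2)*b - 27*sqrt(2) + 8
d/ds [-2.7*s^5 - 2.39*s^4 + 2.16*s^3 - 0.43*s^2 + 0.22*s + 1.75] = -13.5*s^4 - 9.56*s^3 + 6.48*s^2 - 0.86*s + 0.22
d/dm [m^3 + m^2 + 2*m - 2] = 3*m^2 + 2*m + 2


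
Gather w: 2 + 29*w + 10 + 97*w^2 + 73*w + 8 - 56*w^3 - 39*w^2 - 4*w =-56*w^3 + 58*w^2 + 98*w + 20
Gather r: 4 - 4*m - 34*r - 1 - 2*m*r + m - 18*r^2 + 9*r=-3*m - 18*r^2 + r*(-2*m - 25) + 3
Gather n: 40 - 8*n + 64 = 104 - 8*n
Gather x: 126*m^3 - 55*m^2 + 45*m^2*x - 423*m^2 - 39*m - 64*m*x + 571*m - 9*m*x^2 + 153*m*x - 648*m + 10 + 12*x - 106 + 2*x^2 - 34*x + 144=126*m^3 - 478*m^2 - 116*m + x^2*(2 - 9*m) + x*(45*m^2 + 89*m - 22) + 48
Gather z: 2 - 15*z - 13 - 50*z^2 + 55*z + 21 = -50*z^2 + 40*z + 10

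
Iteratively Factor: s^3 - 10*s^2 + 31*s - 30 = (s - 2)*(s^2 - 8*s + 15) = (s - 3)*(s - 2)*(s - 5)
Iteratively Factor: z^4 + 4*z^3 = (z + 4)*(z^3) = z*(z + 4)*(z^2) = z^2*(z + 4)*(z)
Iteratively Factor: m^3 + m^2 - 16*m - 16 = (m + 4)*(m^2 - 3*m - 4) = (m + 1)*(m + 4)*(m - 4)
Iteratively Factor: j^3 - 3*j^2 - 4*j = (j + 1)*(j^2 - 4*j) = j*(j + 1)*(j - 4)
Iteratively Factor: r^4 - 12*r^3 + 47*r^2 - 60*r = (r)*(r^3 - 12*r^2 + 47*r - 60) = r*(r - 4)*(r^2 - 8*r + 15) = r*(r - 5)*(r - 4)*(r - 3)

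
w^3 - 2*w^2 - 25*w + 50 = (w - 5)*(w - 2)*(w + 5)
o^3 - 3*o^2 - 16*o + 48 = (o - 4)*(o - 3)*(o + 4)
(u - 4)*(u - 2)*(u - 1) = u^3 - 7*u^2 + 14*u - 8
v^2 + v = v*(v + 1)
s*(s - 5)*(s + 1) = s^3 - 4*s^2 - 5*s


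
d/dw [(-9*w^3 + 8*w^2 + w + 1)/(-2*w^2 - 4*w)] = (9*w^4 + 36*w^3 - 15*w^2 + 2*w + 2)/(2*w^2*(w^2 + 4*w + 4))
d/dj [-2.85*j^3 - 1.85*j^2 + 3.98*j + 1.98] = -8.55*j^2 - 3.7*j + 3.98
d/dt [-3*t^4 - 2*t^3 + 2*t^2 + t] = -12*t^3 - 6*t^2 + 4*t + 1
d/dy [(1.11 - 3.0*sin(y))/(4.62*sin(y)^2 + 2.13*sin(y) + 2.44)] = (13.86*sin(y)^2 - 10.2564*sin(y) - 9.6843)*cos(y)/(21.3444*sin(y)^4 + 19.6812*sin(y)^3 + 27.0825*sin(y)^2 + 10.3944*sin(y) + 5.9536)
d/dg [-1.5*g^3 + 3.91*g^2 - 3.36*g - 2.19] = -4.5*g^2 + 7.82*g - 3.36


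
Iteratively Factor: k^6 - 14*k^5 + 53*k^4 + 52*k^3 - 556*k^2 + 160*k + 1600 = (k + 2)*(k^5 - 16*k^4 + 85*k^3 - 118*k^2 - 320*k + 800) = (k - 4)*(k + 2)*(k^4 - 12*k^3 + 37*k^2 + 30*k - 200) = (k - 4)*(k + 2)^2*(k^3 - 14*k^2 + 65*k - 100) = (k - 5)*(k - 4)*(k + 2)^2*(k^2 - 9*k + 20) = (k - 5)^2*(k - 4)*(k + 2)^2*(k - 4)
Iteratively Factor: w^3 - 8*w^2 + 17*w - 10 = (w - 2)*(w^2 - 6*w + 5) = (w - 5)*(w - 2)*(w - 1)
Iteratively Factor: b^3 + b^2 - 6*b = (b - 2)*(b^2 + 3*b) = b*(b - 2)*(b + 3)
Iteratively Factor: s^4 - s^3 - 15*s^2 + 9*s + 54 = (s + 3)*(s^3 - 4*s^2 - 3*s + 18) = (s - 3)*(s + 3)*(s^2 - s - 6) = (s - 3)^2*(s + 3)*(s + 2)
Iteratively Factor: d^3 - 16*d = (d - 4)*(d^2 + 4*d) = d*(d - 4)*(d + 4)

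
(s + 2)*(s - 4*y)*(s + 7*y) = s^3 + 3*s^2*y + 2*s^2 - 28*s*y^2 + 6*s*y - 56*y^2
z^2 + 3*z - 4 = (z - 1)*(z + 4)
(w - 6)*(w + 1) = w^2 - 5*w - 6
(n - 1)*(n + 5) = n^2 + 4*n - 5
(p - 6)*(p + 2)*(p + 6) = p^3 + 2*p^2 - 36*p - 72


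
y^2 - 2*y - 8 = (y - 4)*(y + 2)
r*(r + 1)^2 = r^3 + 2*r^2 + r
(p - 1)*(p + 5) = p^2 + 4*p - 5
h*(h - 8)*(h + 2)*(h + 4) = h^4 - 2*h^3 - 40*h^2 - 64*h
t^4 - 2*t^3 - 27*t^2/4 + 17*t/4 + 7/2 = (t - 7/2)*(t - 1)*(t + 1/2)*(t + 2)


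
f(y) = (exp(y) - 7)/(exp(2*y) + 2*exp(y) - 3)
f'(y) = (exp(y) - 7)*(-2*exp(2*y) - 2*exp(y))/(exp(2*y) + 2*exp(y) - 3)^2 + exp(y)/(exp(2*y) + 2*exp(y) - 3)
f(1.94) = -0.00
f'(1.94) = 0.12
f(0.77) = -0.81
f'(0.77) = 2.21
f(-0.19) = 9.32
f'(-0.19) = 41.29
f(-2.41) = 2.46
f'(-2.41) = 0.14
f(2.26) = 0.02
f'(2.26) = 0.04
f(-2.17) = 2.50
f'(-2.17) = 0.19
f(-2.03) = 2.53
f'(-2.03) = 0.23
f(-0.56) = 4.20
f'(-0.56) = 4.55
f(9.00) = 0.00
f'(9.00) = 0.00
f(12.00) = 0.00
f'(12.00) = 0.00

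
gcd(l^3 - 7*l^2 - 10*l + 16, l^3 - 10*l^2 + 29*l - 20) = l - 1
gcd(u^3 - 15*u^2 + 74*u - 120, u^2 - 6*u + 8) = u - 4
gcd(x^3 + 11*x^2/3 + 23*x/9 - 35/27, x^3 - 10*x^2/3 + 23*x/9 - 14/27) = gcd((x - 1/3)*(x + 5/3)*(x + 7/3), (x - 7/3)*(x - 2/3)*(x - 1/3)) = x - 1/3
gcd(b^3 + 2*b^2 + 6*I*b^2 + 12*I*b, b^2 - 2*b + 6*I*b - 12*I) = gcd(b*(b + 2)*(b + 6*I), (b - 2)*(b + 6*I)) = b + 6*I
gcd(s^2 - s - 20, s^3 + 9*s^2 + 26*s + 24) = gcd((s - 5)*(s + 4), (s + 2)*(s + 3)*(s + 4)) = s + 4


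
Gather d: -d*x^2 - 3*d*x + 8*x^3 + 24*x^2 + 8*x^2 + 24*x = d*(-x^2 - 3*x) + 8*x^3 + 32*x^2 + 24*x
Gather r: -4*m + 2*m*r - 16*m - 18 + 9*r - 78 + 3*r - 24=-20*m + r*(2*m + 12) - 120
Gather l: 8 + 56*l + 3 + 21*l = 77*l + 11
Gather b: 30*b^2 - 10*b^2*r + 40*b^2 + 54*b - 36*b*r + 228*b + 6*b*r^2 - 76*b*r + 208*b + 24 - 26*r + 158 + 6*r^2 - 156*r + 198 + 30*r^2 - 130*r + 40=b^2*(70 - 10*r) + b*(6*r^2 - 112*r + 490) + 36*r^2 - 312*r + 420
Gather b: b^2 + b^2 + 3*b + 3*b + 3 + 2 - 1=2*b^2 + 6*b + 4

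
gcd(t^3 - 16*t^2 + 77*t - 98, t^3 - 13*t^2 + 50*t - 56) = t^2 - 9*t + 14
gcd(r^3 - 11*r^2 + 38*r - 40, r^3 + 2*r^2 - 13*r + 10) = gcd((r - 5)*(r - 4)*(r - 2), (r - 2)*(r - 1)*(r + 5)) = r - 2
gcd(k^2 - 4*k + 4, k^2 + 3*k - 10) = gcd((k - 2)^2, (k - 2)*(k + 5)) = k - 2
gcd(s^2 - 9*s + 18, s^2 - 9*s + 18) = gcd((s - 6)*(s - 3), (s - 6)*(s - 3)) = s^2 - 9*s + 18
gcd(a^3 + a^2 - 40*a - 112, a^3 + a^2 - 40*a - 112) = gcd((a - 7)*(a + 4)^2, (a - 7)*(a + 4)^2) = a^3 + a^2 - 40*a - 112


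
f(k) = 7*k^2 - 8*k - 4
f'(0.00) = -8.00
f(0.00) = -4.00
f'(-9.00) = -134.00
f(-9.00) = 635.00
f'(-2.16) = -38.24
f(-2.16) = 45.94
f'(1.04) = 6.56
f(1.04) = -4.75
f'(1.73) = 16.22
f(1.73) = 3.11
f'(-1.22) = -25.08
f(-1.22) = 16.18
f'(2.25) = 23.50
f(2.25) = 13.44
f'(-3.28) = -53.92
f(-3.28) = 97.55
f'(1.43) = 12.02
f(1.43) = -1.13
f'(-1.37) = -27.18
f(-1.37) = 20.10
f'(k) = 14*k - 8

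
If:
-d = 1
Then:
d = -1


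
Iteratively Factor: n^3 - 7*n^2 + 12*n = (n)*(n^2 - 7*n + 12) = n*(n - 4)*(n - 3)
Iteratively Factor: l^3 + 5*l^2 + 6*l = (l)*(l^2 + 5*l + 6) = l*(l + 2)*(l + 3)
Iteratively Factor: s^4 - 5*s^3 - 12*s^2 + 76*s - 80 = (s - 5)*(s^3 - 12*s + 16) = (s - 5)*(s - 2)*(s^2 + 2*s - 8) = (s - 5)*(s - 2)^2*(s + 4)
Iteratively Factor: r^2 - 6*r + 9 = (r - 3)*(r - 3)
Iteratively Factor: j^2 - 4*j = (j - 4)*(j)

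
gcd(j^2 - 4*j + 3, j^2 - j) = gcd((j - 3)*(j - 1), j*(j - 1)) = j - 1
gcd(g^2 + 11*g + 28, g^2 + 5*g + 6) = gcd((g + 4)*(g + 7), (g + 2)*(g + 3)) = 1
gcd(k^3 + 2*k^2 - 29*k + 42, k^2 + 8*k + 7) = k + 7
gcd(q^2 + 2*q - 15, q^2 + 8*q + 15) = q + 5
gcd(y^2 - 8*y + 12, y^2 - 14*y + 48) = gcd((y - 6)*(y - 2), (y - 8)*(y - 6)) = y - 6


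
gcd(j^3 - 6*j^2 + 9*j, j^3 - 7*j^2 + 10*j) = j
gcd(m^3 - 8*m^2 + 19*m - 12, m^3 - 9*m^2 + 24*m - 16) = m^2 - 5*m + 4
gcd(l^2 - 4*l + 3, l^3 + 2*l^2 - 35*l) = 1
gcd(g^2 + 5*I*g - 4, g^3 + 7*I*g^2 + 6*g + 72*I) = g + 4*I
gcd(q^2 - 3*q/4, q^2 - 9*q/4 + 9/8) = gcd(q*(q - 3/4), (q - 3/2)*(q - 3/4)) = q - 3/4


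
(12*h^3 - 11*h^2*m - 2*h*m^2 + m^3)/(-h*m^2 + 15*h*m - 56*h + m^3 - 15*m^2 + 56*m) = (-12*h^2 - h*m + m^2)/(m^2 - 15*m + 56)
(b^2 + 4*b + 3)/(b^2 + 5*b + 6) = (b + 1)/(b + 2)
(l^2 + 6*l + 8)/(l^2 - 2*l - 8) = (l + 4)/(l - 4)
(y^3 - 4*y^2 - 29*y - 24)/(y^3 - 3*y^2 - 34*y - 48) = (y + 1)/(y + 2)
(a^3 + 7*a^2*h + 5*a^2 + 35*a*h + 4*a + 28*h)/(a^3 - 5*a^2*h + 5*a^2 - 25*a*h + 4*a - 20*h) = (a + 7*h)/(a - 5*h)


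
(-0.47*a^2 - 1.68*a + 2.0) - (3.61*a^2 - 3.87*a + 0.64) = -4.08*a^2 + 2.19*a + 1.36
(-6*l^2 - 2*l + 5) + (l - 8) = -6*l^2 - l - 3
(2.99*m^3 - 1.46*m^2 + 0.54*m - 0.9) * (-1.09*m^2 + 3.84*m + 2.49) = -3.2591*m^5 + 13.073*m^4 + 1.2501*m^3 - 0.5808*m^2 - 2.1114*m - 2.241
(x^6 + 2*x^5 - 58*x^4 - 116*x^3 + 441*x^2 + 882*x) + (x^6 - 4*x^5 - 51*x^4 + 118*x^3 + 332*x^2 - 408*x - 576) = 2*x^6 - 2*x^5 - 109*x^4 + 2*x^3 + 773*x^2 + 474*x - 576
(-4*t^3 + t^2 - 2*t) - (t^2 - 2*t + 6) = -4*t^3 - 6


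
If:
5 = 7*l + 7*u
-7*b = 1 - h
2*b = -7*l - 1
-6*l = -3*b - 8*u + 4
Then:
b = -26/49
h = -19/7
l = 3/343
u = 242/343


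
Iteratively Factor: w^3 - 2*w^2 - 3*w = (w)*(w^2 - 2*w - 3) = w*(w - 3)*(w + 1)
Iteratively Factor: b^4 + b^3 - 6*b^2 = (b)*(b^3 + b^2 - 6*b) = b^2*(b^2 + b - 6) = b^2*(b - 2)*(b + 3)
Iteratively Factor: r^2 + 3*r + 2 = (r + 2)*(r + 1)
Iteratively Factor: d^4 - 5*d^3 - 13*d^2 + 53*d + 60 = (d - 5)*(d^3 - 13*d - 12) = (d - 5)*(d - 4)*(d^2 + 4*d + 3) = (d - 5)*(d - 4)*(d + 3)*(d + 1)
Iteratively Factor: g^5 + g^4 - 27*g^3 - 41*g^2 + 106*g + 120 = (g + 3)*(g^4 - 2*g^3 - 21*g^2 + 22*g + 40) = (g + 3)*(g + 4)*(g^3 - 6*g^2 + 3*g + 10) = (g - 5)*(g + 3)*(g + 4)*(g^2 - g - 2) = (g - 5)*(g + 1)*(g + 3)*(g + 4)*(g - 2)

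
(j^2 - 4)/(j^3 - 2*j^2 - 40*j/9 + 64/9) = 9*(j - 2)/(9*j^2 - 36*j + 32)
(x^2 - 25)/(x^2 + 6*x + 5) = (x - 5)/(x + 1)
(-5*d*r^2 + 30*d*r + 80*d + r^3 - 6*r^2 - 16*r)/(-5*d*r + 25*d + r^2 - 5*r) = (r^2 - 6*r - 16)/(r - 5)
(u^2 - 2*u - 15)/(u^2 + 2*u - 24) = (u^2 - 2*u - 15)/(u^2 + 2*u - 24)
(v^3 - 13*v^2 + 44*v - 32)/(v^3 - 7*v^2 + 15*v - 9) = (v^2 - 12*v + 32)/(v^2 - 6*v + 9)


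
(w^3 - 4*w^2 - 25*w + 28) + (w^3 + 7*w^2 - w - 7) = 2*w^3 + 3*w^2 - 26*w + 21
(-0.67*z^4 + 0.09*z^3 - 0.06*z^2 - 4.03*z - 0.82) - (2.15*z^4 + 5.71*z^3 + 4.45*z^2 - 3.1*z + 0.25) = -2.82*z^4 - 5.62*z^3 - 4.51*z^2 - 0.93*z - 1.07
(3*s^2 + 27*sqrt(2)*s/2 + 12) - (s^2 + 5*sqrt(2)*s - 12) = 2*s^2 + 17*sqrt(2)*s/2 + 24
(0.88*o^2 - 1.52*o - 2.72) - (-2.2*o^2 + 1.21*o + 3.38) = 3.08*o^2 - 2.73*o - 6.1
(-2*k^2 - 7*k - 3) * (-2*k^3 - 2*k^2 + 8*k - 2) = 4*k^5 + 18*k^4 + 4*k^3 - 46*k^2 - 10*k + 6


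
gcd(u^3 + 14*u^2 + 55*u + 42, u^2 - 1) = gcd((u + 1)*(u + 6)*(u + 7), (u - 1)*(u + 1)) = u + 1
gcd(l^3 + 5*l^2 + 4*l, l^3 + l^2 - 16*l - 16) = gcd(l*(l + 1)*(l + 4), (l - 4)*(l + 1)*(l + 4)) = l^2 + 5*l + 4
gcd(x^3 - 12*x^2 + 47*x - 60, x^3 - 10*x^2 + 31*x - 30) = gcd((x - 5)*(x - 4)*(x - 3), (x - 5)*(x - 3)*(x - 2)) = x^2 - 8*x + 15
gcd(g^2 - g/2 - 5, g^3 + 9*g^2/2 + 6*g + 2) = g + 2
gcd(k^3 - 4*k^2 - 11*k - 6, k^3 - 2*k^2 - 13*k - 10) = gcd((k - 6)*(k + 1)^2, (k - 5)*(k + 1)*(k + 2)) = k + 1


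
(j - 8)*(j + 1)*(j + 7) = j^3 - 57*j - 56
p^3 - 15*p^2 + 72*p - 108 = (p - 6)^2*(p - 3)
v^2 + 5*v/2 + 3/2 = (v + 1)*(v + 3/2)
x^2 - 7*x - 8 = (x - 8)*(x + 1)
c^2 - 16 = (c - 4)*(c + 4)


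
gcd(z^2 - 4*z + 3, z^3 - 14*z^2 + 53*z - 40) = z - 1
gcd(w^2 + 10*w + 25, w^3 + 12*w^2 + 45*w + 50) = w^2 + 10*w + 25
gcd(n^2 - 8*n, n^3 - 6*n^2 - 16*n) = n^2 - 8*n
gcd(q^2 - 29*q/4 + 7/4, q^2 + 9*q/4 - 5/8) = q - 1/4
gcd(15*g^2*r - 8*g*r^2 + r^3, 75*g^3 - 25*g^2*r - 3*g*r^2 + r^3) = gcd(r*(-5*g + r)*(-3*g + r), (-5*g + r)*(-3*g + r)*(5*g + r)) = 15*g^2 - 8*g*r + r^2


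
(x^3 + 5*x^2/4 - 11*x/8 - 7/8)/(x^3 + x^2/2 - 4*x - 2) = (4*x^2 + 3*x - 7)/(4*(x^2 - 4))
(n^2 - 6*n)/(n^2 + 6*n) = (n - 6)/(n + 6)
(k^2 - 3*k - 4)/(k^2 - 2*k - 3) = (k - 4)/(k - 3)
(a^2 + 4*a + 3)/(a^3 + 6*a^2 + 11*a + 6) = 1/(a + 2)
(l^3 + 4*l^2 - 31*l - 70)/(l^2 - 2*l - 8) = (l^2 + 2*l - 35)/(l - 4)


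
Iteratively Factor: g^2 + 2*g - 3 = (g + 3)*(g - 1)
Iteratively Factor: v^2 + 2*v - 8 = (v + 4)*(v - 2)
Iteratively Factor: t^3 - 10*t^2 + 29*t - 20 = (t - 4)*(t^2 - 6*t + 5) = (t - 4)*(t - 1)*(t - 5)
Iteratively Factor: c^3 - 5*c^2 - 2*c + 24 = (c - 4)*(c^2 - c - 6) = (c - 4)*(c - 3)*(c + 2)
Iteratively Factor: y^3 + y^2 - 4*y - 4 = (y + 2)*(y^2 - y - 2) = (y - 2)*(y + 2)*(y + 1)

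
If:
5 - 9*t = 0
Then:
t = 5/9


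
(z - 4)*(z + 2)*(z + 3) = z^3 + z^2 - 14*z - 24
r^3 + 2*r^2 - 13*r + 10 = (r - 2)*(r - 1)*(r + 5)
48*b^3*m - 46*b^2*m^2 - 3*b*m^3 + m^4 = m*(-8*b + m)*(-b + m)*(6*b + m)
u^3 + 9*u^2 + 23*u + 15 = (u + 1)*(u + 3)*(u + 5)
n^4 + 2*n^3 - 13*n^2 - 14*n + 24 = (n - 3)*(n - 1)*(n + 2)*(n + 4)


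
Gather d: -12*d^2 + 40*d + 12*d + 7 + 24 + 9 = -12*d^2 + 52*d + 40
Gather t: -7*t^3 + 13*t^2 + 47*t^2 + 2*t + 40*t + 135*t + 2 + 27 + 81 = -7*t^3 + 60*t^2 + 177*t + 110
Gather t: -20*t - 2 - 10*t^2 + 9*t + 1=-10*t^2 - 11*t - 1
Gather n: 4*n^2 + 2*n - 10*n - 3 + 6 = 4*n^2 - 8*n + 3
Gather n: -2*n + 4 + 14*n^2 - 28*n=14*n^2 - 30*n + 4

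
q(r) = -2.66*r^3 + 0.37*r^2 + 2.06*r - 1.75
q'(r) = -7.98*r^2 + 0.74*r + 2.06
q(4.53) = -232.10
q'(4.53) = -158.34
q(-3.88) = 151.20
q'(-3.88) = -120.95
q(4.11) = -171.71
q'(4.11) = -129.70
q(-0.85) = -1.60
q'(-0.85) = -4.33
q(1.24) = -3.70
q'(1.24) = -9.29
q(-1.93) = 14.78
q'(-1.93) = -29.09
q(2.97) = -62.05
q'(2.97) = -66.13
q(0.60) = -0.96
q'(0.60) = -0.37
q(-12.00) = 4623.29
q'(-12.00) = -1155.94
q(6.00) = -550.63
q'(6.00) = -280.78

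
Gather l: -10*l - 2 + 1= -10*l - 1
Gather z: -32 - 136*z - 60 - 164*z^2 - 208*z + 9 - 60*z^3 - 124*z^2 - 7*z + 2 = -60*z^3 - 288*z^2 - 351*z - 81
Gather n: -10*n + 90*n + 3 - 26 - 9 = 80*n - 32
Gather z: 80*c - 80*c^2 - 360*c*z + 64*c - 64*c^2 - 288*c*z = -144*c^2 - 648*c*z + 144*c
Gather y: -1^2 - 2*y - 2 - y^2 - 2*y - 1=-y^2 - 4*y - 4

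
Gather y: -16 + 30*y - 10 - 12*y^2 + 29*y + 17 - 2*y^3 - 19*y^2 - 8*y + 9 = -2*y^3 - 31*y^2 + 51*y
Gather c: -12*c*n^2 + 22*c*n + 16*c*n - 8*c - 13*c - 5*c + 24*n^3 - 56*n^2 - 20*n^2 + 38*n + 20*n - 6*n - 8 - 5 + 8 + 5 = c*(-12*n^2 + 38*n - 26) + 24*n^3 - 76*n^2 + 52*n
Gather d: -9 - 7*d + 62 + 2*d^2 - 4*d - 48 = 2*d^2 - 11*d + 5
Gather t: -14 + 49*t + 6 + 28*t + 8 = 77*t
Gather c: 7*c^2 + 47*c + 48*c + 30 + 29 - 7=7*c^2 + 95*c + 52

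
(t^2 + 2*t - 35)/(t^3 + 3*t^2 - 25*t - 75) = (t + 7)/(t^2 + 8*t + 15)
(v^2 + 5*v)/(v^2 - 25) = v/(v - 5)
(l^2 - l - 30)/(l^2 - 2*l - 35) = (l - 6)/(l - 7)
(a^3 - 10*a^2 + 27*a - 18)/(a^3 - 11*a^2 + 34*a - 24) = (a - 3)/(a - 4)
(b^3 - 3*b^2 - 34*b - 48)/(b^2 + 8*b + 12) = (b^2 - 5*b - 24)/(b + 6)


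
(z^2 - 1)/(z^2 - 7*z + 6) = (z + 1)/(z - 6)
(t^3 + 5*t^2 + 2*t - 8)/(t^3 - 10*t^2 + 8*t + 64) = (t^2 + 3*t - 4)/(t^2 - 12*t + 32)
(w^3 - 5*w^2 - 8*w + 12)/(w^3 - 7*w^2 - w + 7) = (w^2 - 4*w - 12)/(w^2 - 6*w - 7)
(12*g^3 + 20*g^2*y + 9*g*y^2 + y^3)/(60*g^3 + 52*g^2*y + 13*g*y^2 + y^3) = (g + y)/(5*g + y)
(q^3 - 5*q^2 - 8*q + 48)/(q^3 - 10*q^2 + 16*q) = (q^3 - 5*q^2 - 8*q + 48)/(q*(q^2 - 10*q + 16))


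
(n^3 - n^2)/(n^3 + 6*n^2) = (n - 1)/(n + 6)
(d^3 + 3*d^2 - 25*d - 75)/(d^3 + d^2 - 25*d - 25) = (d + 3)/(d + 1)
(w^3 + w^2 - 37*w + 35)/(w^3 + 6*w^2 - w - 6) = (w^2 + 2*w - 35)/(w^2 + 7*w + 6)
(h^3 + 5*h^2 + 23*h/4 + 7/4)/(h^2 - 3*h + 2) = (4*h^3 + 20*h^2 + 23*h + 7)/(4*(h^2 - 3*h + 2))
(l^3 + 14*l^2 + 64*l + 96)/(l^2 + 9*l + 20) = (l^2 + 10*l + 24)/(l + 5)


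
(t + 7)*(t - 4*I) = t^2 + 7*t - 4*I*t - 28*I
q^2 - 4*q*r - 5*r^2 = (q - 5*r)*(q + r)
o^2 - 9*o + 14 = (o - 7)*(o - 2)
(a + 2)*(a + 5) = a^2 + 7*a + 10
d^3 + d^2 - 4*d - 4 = (d - 2)*(d + 1)*(d + 2)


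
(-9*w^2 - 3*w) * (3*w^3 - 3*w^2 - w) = -27*w^5 + 18*w^4 + 18*w^3 + 3*w^2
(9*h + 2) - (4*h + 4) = 5*h - 2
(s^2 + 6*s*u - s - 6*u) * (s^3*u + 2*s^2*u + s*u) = s^5*u + 6*s^4*u^2 + s^4*u + 6*s^3*u^2 - s^3*u - 6*s^2*u^2 - s^2*u - 6*s*u^2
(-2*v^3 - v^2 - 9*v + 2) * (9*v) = -18*v^4 - 9*v^3 - 81*v^2 + 18*v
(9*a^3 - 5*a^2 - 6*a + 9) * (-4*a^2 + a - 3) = -36*a^5 + 29*a^4 - 8*a^3 - 27*a^2 + 27*a - 27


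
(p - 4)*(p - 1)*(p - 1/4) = p^3 - 21*p^2/4 + 21*p/4 - 1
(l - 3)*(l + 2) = l^2 - l - 6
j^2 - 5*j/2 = j*(j - 5/2)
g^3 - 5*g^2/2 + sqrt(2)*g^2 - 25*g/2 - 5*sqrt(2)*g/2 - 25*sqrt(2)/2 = (g - 5)*(g + 5/2)*(g + sqrt(2))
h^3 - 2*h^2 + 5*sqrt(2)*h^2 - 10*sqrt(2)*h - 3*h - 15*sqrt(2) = (h - 3)*(h + 1)*(h + 5*sqrt(2))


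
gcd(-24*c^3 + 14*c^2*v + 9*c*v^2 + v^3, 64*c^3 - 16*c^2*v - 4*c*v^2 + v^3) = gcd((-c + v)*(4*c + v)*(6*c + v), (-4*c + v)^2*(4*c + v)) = 4*c + v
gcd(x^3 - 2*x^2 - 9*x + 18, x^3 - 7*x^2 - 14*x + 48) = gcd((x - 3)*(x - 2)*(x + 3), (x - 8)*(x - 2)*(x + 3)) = x^2 + x - 6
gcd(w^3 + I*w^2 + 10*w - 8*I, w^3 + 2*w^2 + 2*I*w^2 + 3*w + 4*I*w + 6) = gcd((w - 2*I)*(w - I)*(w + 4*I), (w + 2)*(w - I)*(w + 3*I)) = w - I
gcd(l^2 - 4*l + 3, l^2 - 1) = l - 1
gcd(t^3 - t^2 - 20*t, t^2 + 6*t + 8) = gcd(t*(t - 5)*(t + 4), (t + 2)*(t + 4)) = t + 4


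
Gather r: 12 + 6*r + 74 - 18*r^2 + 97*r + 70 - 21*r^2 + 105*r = -39*r^2 + 208*r + 156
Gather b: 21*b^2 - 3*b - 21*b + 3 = 21*b^2 - 24*b + 3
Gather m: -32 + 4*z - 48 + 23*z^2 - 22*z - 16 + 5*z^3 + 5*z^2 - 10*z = 5*z^3 + 28*z^2 - 28*z - 96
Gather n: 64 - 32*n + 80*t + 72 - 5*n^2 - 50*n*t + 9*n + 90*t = -5*n^2 + n*(-50*t - 23) + 170*t + 136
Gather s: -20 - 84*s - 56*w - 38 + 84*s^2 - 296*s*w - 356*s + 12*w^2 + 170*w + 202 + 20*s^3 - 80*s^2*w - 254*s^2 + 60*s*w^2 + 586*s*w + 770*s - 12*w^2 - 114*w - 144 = 20*s^3 + s^2*(-80*w - 170) + s*(60*w^2 + 290*w + 330)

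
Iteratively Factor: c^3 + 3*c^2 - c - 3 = (c + 3)*(c^2 - 1) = (c + 1)*(c + 3)*(c - 1)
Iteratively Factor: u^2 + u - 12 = (u - 3)*(u + 4)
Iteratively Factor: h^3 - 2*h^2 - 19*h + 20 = (h + 4)*(h^2 - 6*h + 5) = (h - 5)*(h + 4)*(h - 1)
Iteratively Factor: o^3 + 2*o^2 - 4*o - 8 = (o + 2)*(o^2 - 4) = (o + 2)^2*(o - 2)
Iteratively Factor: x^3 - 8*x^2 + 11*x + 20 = (x + 1)*(x^2 - 9*x + 20) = (x - 5)*(x + 1)*(x - 4)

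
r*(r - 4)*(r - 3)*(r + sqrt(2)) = r^4 - 7*r^3 + sqrt(2)*r^3 - 7*sqrt(2)*r^2 + 12*r^2 + 12*sqrt(2)*r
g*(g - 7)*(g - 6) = g^3 - 13*g^2 + 42*g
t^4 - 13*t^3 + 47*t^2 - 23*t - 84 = (t - 7)*(t - 4)*(t - 3)*(t + 1)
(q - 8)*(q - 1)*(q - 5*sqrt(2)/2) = q^3 - 9*q^2 - 5*sqrt(2)*q^2/2 + 8*q + 45*sqrt(2)*q/2 - 20*sqrt(2)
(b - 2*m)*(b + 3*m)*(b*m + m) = b^3*m + b^2*m^2 + b^2*m - 6*b*m^3 + b*m^2 - 6*m^3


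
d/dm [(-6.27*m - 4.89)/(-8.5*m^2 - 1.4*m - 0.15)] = (53.295*m^2 + 8.778*m - (6.27*m + 4.89)*(17.0*m + 1.4) + 0.9405)/(8.5*m^2 + 1.4*m + 0.15)^2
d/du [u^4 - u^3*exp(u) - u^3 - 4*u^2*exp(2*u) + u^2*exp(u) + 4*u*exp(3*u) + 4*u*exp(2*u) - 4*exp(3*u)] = -u^3*exp(u) + 4*u^3 - 8*u^2*exp(2*u) - 2*u^2*exp(u) - 3*u^2 + 12*u*exp(3*u) + 2*u*exp(u) - 8*exp(3*u) + 4*exp(2*u)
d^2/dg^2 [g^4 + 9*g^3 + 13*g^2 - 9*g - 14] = 12*g^2 + 54*g + 26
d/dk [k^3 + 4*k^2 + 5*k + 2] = 3*k^2 + 8*k + 5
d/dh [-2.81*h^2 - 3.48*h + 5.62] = -5.62*h - 3.48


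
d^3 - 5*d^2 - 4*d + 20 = (d - 5)*(d - 2)*(d + 2)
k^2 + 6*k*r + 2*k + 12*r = (k + 2)*(k + 6*r)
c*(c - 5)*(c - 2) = c^3 - 7*c^2 + 10*c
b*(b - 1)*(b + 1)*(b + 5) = b^4 + 5*b^3 - b^2 - 5*b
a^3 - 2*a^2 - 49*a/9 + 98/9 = (a - 7/3)*(a - 2)*(a + 7/3)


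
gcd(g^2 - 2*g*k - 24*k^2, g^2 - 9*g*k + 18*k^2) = g - 6*k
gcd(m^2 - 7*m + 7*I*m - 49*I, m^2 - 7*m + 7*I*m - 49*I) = m^2 + m*(-7 + 7*I) - 49*I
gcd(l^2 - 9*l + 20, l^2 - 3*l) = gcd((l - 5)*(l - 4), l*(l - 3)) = 1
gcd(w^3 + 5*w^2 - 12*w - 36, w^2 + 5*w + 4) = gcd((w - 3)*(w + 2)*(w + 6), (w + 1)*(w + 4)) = 1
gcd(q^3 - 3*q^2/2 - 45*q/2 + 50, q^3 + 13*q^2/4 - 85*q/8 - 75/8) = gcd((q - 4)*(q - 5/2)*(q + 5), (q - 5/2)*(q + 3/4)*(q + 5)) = q^2 + 5*q/2 - 25/2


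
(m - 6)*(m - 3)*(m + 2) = m^3 - 7*m^2 + 36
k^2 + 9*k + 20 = (k + 4)*(k + 5)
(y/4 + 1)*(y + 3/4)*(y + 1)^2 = y^4/4 + 27*y^3/16 + 27*y^2/8 + 43*y/16 + 3/4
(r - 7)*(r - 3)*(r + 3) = r^3 - 7*r^2 - 9*r + 63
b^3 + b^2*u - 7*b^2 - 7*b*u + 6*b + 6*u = (b - 6)*(b - 1)*(b + u)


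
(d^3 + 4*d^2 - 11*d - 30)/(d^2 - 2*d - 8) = (d^2 + 2*d - 15)/(d - 4)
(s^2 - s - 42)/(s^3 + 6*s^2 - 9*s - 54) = (s - 7)/(s^2 - 9)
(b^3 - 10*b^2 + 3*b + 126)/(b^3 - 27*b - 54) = (b - 7)/(b + 3)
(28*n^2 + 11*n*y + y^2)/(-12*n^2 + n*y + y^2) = (7*n + y)/(-3*n + y)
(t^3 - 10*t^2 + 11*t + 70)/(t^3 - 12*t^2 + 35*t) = (t + 2)/t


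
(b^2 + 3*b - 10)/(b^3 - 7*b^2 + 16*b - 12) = (b + 5)/(b^2 - 5*b + 6)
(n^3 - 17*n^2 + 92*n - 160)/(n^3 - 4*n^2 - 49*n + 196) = (n^2 - 13*n + 40)/(n^2 - 49)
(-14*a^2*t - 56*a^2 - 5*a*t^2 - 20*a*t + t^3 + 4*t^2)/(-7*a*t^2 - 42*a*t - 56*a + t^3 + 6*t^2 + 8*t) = (2*a + t)/(t + 2)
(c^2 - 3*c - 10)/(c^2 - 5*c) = (c + 2)/c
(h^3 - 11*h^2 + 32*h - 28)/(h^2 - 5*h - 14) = (h^2 - 4*h + 4)/(h + 2)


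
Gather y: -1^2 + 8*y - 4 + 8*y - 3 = 16*y - 8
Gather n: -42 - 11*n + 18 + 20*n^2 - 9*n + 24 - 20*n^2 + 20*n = 0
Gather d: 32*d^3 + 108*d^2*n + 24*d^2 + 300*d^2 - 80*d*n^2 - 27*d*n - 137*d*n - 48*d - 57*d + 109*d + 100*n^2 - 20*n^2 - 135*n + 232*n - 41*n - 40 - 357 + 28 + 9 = 32*d^3 + d^2*(108*n + 324) + d*(-80*n^2 - 164*n + 4) + 80*n^2 + 56*n - 360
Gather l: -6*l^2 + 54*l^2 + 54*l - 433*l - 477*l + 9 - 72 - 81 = 48*l^2 - 856*l - 144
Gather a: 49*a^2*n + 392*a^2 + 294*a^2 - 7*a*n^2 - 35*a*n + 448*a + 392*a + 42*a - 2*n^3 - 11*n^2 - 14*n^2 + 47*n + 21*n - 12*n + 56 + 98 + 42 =a^2*(49*n + 686) + a*(-7*n^2 - 35*n + 882) - 2*n^3 - 25*n^2 + 56*n + 196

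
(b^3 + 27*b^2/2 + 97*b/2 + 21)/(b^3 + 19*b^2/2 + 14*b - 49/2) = (2*b^2 + 13*b + 6)/(2*b^2 + 5*b - 7)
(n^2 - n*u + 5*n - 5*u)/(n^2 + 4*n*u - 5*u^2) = (n + 5)/(n + 5*u)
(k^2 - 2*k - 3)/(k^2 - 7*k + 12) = (k + 1)/(k - 4)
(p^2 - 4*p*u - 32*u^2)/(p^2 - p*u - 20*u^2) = (p - 8*u)/(p - 5*u)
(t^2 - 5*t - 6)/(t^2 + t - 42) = (t + 1)/(t + 7)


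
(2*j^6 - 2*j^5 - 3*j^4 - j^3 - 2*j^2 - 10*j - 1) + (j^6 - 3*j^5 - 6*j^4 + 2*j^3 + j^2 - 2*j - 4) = 3*j^6 - 5*j^5 - 9*j^4 + j^3 - j^2 - 12*j - 5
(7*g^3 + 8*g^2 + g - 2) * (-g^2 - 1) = -7*g^5 - 8*g^4 - 8*g^3 - 6*g^2 - g + 2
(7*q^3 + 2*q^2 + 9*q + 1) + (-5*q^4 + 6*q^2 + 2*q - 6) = -5*q^4 + 7*q^3 + 8*q^2 + 11*q - 5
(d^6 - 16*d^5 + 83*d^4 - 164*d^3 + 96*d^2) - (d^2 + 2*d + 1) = d^6 - 16*d^5 + 83*d^4 - 164*d^3 + 95*d^2 - 2*d - 1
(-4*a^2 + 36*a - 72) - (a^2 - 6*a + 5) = -5*a^2 + 42*a - 77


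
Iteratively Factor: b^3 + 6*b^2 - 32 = (b + 4)*(b^2 + 2*b - 8) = (b + 4)^2*(b - 2)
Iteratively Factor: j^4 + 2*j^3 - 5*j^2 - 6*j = (j + 3)*(j^3 - j^2 - 2*j) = (j - 2)*(j + 3)*(j^2 + j) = j*(j - 2)*(j + 3)*(j + 1)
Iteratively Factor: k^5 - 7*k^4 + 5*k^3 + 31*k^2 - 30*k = (k - 1)*(k^4 - 6*k^3 - k^2 + 30*k) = (k - 3)*(k - 1)*(k^3 - 3*k^2 - 10*k) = (k - 5)*(k - 3)*(k - 1)*(k^2 + 2*k) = k*(k - 5)*(k - 3)*(k - 1)*(k + 2)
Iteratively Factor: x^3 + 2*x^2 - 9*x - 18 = (x + 3)*(x^2 - x - 6) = (x - 3)*(x + 3)*(x + 2)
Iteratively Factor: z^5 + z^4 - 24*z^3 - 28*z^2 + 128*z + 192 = (z - 4)*(z^4 + 5*z^3 - 4*z^2 - 44*z - 48) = (z - 4)*(z + 4)*(z^3 + z^2 - 8*z - 12) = (z - 4)*(z + 2)*(z + 4)*(z^2 - z - 6) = (z - 4)*(z + 2)^2*(z + 4)*(z - 3)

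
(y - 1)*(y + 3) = y^2 + 2*y - 3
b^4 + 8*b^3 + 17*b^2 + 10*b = b*(b + 1)*(b + 2)*(b + 5)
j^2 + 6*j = j*(j + 6)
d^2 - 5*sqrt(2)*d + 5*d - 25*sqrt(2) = (d + 5)*(d - 5*sqrt(2))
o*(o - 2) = o^2 - 2*o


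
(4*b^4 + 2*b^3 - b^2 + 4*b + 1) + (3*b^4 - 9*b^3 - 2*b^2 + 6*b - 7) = 7*b^4 - 7*b^3 - 3*b^2 + 10*b - 6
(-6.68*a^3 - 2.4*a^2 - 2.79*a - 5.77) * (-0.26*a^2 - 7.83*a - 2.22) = 1.7368*a^5 + 52.9284*a^4 + 34.347*a^3 + 28.6739*a^2 + 51.3729*a + 12.8094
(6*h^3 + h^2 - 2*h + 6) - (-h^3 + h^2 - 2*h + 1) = 7*h^3 + 5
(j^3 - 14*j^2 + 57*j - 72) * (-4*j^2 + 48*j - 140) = -4*j^5 + 104*j^4 - 1040*j^3 + 4984*j^2 - 11436*j + 10080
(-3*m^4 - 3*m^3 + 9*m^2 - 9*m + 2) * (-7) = 21*m^4 + 21*m^3 - 63*m^2 + 63*m - 14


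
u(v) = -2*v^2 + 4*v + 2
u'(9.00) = -32.00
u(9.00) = -124.00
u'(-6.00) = 28.00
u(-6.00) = -94.00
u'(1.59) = -2.36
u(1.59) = 3.30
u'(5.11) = -16.44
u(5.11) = -29.78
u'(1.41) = -1.64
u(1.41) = 3.66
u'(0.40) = 2.40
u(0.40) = 3.28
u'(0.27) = 2.92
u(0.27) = 2.93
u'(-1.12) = 8.48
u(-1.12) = -4.99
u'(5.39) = -17.56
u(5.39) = -34.54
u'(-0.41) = 5.64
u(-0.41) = 0.02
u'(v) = 4 - 4*v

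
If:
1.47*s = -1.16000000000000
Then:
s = -0.79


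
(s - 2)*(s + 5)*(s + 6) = s^3 + 9*s^2 + 8*s - 60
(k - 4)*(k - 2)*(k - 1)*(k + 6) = k^4 - k^3 - 28*k^2 + 76*k - 48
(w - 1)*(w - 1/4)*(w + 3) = w^3 + 7*w^2/4 - 7*w/2 + 3/4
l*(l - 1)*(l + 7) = l^3 + 6*l^2 - 7*l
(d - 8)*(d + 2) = d^2 - 6*d - 16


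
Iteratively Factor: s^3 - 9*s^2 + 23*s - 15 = (s - 1)*(s^2 - 8*s + 15) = (s - 5)*(s - 1)*(s - 3)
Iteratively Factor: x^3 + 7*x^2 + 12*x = (x + 3)*(x^2 + 4*x) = (x + 3)*(x + 4)*(x)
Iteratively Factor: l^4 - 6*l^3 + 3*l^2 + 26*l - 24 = (l - 1)*(l^3 - 5*l^2 - 2*l + 24) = (l - 3)*(l - 1)*(l^2 - 2*l - 8) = (l - 3)*(l - 1)*(l + 2)*(l - 4)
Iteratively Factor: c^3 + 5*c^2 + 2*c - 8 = (c + 4)*(c^2 + c - 2) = (c + 2)*(c + 4)*(c - 1)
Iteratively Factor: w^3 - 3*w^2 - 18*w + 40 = (w - 5)*(w^2 + 2*w - 8) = (w - 5)*(w + 4)*(w - 2)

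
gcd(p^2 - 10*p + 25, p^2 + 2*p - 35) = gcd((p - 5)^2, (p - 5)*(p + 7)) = p - 5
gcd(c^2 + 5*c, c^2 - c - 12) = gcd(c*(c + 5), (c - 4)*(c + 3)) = 1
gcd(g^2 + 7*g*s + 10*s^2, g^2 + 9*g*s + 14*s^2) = g + 2*s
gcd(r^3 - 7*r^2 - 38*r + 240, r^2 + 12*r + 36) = r + 6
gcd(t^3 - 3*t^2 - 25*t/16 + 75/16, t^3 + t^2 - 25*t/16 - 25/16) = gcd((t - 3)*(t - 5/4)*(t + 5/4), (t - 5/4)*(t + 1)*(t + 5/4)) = t^2 - 25/16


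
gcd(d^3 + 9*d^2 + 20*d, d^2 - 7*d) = d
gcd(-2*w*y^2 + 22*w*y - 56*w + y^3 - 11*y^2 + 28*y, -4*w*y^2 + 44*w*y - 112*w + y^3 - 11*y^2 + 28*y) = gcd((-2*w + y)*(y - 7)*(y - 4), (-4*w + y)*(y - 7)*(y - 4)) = y^2 - 11*y + 28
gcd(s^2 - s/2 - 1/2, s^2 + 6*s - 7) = s - 1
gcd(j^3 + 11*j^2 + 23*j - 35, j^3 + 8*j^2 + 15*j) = j + 5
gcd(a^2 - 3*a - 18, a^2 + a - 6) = a + 3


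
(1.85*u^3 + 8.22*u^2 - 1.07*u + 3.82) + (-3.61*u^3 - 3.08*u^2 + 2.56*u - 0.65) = -1.76*u^3 + 5.14*u^2 + 1.49*u + 3.17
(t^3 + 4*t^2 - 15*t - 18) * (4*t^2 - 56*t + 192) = 4*t^5 - 40*t^4 - 92*t^3 + 1536*t^2 - 1872*t - 3456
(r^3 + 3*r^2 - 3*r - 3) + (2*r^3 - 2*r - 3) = 3*r^3 + 3*r^2 - 5*r - 6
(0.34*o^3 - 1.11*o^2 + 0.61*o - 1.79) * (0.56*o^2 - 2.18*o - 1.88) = 0.1904*o^5 - 1.3628*o^4 + 2.1222*o^3 - 0.2454*o^2 + 2.7554*o + 3.3652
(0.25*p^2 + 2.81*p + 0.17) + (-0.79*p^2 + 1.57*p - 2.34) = -0.54*p^2 + 4.38*p - 2.17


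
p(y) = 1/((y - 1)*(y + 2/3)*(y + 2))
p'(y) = -1/((y - 1)*(y + 2/3)*(y + 2)^2) - 1/((y - 1)*(y + 2/3)^2*(y + 2)) - 1/((y - 1)^2*(y + 2/3)*(y + 2))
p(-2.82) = -0.15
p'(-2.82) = -0.29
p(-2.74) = -0.17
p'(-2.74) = -0.37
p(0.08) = -0.70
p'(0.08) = 0.51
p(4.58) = 0.01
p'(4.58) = -0.01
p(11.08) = 0.00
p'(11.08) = -0.00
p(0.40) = -0.65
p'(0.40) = -0.20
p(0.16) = -0.67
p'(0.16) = 0.32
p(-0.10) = -0.84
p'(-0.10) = 1.17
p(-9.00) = 0.00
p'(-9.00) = 0.00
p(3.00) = 0.03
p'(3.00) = -0.03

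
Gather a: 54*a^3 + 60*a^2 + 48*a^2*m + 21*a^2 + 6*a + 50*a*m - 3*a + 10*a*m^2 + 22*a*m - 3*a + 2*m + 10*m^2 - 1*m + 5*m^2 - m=54*a^3 + a^2*(48*m + 81) + a*(10*m^2 + 72*m) + 15*m^2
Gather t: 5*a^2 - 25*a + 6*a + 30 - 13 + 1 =5*a^2 - 19*a + 18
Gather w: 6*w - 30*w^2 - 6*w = -30*w^2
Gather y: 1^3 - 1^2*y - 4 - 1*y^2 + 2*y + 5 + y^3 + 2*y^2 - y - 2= y^3 + y^2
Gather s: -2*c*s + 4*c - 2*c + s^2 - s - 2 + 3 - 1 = 2*c + s^2 + s*(-2*c - 1)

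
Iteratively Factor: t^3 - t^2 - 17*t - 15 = (t + 3)*(t^2 - 4*t - 5) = (t - 5)*(t + 3)*(t + 1)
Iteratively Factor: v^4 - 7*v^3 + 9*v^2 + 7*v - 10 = (v + 1)*(v^3 - 8*v^2 + 17*v - 10) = (v - 2)*(v + 1)*(v^2 - 6*v + 5) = (v - 2)*(v - 1)*(v + 1)*(v - 5)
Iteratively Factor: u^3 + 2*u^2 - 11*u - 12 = (u + 4)*(u^2 - 2*u - 3) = (u - 3)*(u + 4)*(u + 1)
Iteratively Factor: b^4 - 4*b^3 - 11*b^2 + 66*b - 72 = (b - 3)*(b^3 - b^2 - 14*b + 24) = (b - 3)^2*(b^2 + 2*b - 8) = (b - 3)^2*(b + 4)*(b - 2)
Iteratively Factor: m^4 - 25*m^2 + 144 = (m - 4)*(m^3 + 4*m^2 - 9*m - 36) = (m - 4)*(m - 3)*(m^2 + 7*m + 12) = (m - 4)*(m - 3)*(m + 4)*(m + 3)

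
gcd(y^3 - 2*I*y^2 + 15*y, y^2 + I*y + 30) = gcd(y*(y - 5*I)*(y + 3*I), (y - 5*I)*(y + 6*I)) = y - 5*I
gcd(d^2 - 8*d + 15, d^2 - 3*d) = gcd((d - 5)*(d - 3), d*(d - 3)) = d - 3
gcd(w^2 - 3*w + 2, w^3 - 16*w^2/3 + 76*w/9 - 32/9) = w - 2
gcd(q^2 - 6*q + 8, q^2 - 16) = q - 4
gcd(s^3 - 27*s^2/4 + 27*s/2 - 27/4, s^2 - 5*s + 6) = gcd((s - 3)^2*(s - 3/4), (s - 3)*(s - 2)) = s - 3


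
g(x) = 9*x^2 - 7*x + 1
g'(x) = 18*x - 7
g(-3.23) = 117.51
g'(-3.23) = -65.14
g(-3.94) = 168.29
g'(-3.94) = -77.92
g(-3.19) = 114.91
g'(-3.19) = -64.42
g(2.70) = 47.71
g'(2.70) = 41.60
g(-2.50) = 74.75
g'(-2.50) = -52.00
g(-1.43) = 29.41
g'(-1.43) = -32.74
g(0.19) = -0.01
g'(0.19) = -3.58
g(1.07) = 3.81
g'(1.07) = 12.26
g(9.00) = 667.00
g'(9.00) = 155.00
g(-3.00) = 103.00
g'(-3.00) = -61.00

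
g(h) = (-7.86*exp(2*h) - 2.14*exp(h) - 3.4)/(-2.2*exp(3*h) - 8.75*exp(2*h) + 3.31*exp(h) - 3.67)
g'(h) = (-15.72*exp(2*h) - 2.14*exp(h))/(-2.2*exp(3*h) - 8.75*exp(2*h) + 3.31*exp(h) - 3.67) + (-7.86*exp(2*h) - 2.14*exp(h) - 3.4)*(6.6*exp(3*h) + 17.5*exp(2*h) - 3.31*exp(h))/(-2.2*exp(3*h) - 8.75*exp(2*h) + 3.31*exp(h) - 3.67)^2 = (-17.292*exp(4*h) - 9.416*exp(3*h) - 67.1816*exp(2*h) - 1.8076*exp(h) + 19.1078)*exp(h)/(4.84*exp(6*h) + 38.5*exp(5*h) + 61.9985*exp(4*h) - 41.777*exp(3*h) + 75.1811*exp(2*h) - 24.2954*exp(h) + 13.4689)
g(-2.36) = 1.07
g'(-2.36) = 0.15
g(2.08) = 0.31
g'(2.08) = -0.23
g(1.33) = 0.53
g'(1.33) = -0.34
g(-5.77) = 0.93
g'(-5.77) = 0.00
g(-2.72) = 1.02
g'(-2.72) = 0.10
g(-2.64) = 1.03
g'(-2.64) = 0.11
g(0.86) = 0.71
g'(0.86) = -0.44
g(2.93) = 0.16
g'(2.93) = -0.14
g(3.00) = 0.15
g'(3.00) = -0.13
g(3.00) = 0.15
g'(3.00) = -0.13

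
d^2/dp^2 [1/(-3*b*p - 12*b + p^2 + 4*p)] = 2*(-3*b*p - 12*b + p^2 + 4*p - (-3*b + 2*p + 4)^2)/(3*b*p + 12*b - p^2 - 4*p)^3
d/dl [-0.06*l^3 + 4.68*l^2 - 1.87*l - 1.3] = -0.18*l^2 + 9.36*l - 1.87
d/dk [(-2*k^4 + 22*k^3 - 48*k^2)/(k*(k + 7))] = 4*(-k^3 - 5*k^2 + 77*k - 84)/(k^2 + 14*k + 49)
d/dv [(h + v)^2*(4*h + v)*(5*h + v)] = 49*h^3 + 78*h^2*v + 33*h*v^2 + 4*v^3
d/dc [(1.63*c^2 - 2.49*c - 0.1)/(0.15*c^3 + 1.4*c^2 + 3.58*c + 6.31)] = (-0.2445*c^4 + 0.747*c^3 + 9.3664*c^2 + 20.8506*c - 15.3539)/(0.0225*c^6 + 0.42*c^5 + 3.034*c^4 + 11.917*c^3 + 30.4844*c^2 + 45.1796*c + 39.8161)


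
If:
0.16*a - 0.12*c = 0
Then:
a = 0.75*c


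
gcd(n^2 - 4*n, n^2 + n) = n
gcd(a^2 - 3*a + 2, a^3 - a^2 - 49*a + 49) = a - 1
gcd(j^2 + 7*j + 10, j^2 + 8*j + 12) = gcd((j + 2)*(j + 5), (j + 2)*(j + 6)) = j + 2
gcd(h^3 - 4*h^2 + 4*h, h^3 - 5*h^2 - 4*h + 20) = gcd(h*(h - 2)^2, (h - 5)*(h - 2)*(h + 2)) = h - 2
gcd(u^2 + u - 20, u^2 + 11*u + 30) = u + 5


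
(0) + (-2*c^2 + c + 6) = -2*c^2 + c + 6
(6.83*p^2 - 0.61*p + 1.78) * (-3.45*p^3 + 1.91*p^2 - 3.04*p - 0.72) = -23.5635*p^5 + 15.1498*p^4 - 28.0693*p^3 + 0.3366*p^2 - 4.972*p - 1.2816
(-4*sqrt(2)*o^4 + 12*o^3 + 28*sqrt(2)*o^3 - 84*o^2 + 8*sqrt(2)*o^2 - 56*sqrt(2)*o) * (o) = -4*sqrt(2)*o^5 + 12*o^4 + 28*sqrt(2)*o^4 - 84*o^3 + 8*sqrt(2)*o^3 - 56*sqrt(2)*o^2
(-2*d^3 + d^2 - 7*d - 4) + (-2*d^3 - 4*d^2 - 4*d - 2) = -4*d^3 - 3*d^2 - 11*d - 6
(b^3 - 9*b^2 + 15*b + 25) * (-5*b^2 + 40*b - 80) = -5*b^5 + 85*b^4 - 515*b^3 + 1195*b^2 - 200*b - 2000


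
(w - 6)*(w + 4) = w^2 - 2*w - 24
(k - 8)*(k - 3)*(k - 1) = k^3 - 12*k^2 + 35*k - 24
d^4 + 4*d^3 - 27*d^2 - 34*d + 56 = (d - 4)*(d - 1)*(d + 2)*(d + 7)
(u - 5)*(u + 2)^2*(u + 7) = u^4 + 6*u^3 - 23*u^2 - 132*u - 140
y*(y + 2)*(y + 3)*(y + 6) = y^4 + 11*y^3 + 36*y^2 + 36*y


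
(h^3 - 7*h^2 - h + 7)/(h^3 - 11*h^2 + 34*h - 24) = (h^2 - 6*h - 7)/(h^2 - 10*h + 24)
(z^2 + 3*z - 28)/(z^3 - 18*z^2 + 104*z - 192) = (z + 7)/(z^2 - 14*z + 48)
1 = 1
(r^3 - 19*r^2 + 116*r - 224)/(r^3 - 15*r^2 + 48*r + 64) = (r^2 - 11*r + 28)/(r^2 - 7*r - 8)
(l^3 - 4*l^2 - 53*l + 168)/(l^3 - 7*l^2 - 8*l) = (l^2 + 4*l - 21)/(l*(l + 1))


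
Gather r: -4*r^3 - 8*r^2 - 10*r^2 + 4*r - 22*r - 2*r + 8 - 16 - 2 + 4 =-4*r^3 - 18*r^2 - 20*r - 6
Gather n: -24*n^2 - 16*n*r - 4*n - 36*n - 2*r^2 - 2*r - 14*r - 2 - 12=-24*n^2 + n*(-16*r - 40) - 2*r^2 - 16*r - 14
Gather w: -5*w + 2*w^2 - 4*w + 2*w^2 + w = 4*w^2 - 8*w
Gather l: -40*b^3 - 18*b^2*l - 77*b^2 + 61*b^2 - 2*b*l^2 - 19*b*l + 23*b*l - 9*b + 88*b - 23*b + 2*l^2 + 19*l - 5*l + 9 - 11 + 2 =-40*b^3 - 16*b^2 + 56*b + l^2*(2 - 2*b) + l*(-18*b^2 + 4*b + 14)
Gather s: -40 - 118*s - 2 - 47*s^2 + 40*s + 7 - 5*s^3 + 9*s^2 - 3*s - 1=-5*s^3 - 38*s^2 - 81*s - 36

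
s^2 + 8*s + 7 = (s + 1)*(s + 7)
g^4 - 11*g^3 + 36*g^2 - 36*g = g*(g - 6)*(g - 3)*(g - 2)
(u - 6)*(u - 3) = u^2 - 9*u + 18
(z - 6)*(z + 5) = z^2 - z - 30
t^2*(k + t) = k*t^2 + t^3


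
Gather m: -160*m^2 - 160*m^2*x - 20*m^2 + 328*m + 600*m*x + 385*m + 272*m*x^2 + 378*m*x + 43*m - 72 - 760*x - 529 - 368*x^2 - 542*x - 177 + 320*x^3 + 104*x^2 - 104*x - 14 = m^2*(-160*x - 180) + m*(272*x^2 + 978*x + 756) + 320*x^3 - 264*x^2 - 1406*x - 792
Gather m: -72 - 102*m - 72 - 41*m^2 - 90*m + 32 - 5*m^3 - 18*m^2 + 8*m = -5*m^3 - 59*m^2 - 184*m - 112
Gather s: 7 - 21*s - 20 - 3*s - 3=-24*s - 16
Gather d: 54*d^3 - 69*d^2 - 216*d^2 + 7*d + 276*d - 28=54*d^3 - 285*d^2 + 283*d - 28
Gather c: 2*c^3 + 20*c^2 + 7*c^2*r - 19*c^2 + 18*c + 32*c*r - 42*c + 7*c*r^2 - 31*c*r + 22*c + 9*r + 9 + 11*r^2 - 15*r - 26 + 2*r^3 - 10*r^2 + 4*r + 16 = 2*c^3 + c^2*(7*r + 1) + c*(7*r^2 + r - 2) + 2*r^3 + r^2 - 2*r - 1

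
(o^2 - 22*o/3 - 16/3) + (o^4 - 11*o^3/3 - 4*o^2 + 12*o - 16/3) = o^4 - 11*o^3/3 - 3*o^2 + 14*o/3 - 32/3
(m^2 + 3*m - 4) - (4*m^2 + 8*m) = -3*m^2 - 5*m - 4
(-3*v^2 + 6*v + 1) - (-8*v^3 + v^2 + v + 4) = 8*v^3 - 4*v^2 + 5*v - 3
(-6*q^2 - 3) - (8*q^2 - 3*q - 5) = -14*q^2 + 3*q + 2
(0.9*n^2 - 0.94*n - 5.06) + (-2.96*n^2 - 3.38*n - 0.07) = -2.06*n^2 - 4.32*n - 5.13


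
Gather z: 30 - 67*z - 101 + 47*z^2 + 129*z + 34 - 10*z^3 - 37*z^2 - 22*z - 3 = -10*z^3 + 10*z^2 + 40*z - 40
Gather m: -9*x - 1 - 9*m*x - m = m*(-9*x - 1) - 9*x - 1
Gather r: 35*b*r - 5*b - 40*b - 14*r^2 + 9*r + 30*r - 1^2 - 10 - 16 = -45*b - 14*r^2 + r*(35*b + 39) - 27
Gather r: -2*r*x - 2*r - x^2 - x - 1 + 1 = r*(-2*x - 2) - x^2 - x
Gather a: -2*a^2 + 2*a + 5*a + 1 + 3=-2*a^2 + 7*a + 4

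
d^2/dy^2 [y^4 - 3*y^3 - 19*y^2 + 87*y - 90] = 12*y^2 - 18*y - 38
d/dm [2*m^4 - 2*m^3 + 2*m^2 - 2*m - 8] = 8*m^3 - 6*m^2 + 4*m - 2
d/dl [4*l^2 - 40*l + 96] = 8*l - 40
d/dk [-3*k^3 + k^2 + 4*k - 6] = -9*k^2 + 2*k + 4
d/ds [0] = 0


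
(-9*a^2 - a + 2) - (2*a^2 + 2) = -11*a^2 - a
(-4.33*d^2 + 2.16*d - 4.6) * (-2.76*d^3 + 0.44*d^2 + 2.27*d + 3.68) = 11.9508*d^5 - 7.8668*d^4 + 3.8173*d^3 - 13.0552*d^2 - 2.4932*d - 16.928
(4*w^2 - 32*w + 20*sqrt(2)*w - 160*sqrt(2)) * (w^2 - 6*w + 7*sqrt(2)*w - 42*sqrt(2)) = 4*w^4 - 56*w^3 + 48*sqrt(2)*w^3 - 672*sqrt(2)*w^2 + 472*w^2 - 3920*w + 2304*sqrt(2)*w + 13440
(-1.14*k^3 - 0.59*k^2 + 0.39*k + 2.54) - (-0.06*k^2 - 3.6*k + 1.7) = -1.14*k^3 - 0.53*k^2 + 3.99*k + 0.84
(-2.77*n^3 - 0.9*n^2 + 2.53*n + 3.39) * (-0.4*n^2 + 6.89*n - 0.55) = 1.108*n^5 - 18.7253*n^4 - 5.6895*n^3 + 16.5707*n^2 + 21.9656*n - 1.8645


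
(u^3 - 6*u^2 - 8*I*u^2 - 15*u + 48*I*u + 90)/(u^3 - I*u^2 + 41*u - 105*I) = (u - 6)/(u + 7*I)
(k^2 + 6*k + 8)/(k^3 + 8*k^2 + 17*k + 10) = (k + 4)/(k^2 + 6*k + 5)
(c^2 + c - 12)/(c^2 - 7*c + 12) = (c + 4)/(c - 4)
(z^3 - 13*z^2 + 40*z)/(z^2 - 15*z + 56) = z*(z - 5)/(z - 7)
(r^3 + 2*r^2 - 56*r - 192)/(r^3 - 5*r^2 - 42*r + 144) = (r + 4)/(r - 3)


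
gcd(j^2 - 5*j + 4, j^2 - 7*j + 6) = j - 1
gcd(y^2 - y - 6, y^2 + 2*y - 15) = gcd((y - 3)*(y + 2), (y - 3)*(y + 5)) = y - 3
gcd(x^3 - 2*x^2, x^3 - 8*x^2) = x^2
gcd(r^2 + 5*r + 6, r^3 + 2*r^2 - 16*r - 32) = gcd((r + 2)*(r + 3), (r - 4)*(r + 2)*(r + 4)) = r + 2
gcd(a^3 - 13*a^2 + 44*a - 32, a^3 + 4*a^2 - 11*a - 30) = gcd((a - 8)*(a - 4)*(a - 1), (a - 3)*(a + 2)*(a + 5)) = 1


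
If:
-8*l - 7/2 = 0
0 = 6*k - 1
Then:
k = 1/6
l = -7/16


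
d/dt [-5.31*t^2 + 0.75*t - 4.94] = 0.75 - 10.62*t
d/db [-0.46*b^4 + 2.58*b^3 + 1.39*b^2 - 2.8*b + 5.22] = -1.84*b^3 + 7.74*b^2 + 2.78*b - 2.8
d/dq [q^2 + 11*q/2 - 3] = 2*q + 11/2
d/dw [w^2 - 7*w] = 2*w - 7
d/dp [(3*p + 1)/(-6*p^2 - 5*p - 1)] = 2/(4*p^2 + 4*p + 1)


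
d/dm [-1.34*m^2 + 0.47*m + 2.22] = 0.47 - 2.68*m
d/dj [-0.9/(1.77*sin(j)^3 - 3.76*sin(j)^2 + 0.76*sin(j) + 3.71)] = (4.779*sin(j)^2 - 6.768*sin(j) + 0.684)*cos(j)/(1.77*sin(j)^3 - 3.76*sin(j)^2 + 0.76*sin(j) + 3.71)^2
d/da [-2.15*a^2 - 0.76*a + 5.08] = -4.3*a - 0.76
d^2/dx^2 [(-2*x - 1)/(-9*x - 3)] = 2/(3*x + 1)^3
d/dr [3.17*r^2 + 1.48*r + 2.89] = 6.34*r + 1.48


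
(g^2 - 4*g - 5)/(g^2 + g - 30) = (g + 1)/(g + 6)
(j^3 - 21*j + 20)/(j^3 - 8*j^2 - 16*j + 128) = (j^2 + 4*j - 5)/(j^2 - 4*j - 32)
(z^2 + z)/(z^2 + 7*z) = (z + 1)/(z + 7)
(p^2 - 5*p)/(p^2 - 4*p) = (p - 5)/(p - 4)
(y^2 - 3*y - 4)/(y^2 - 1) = (y - 4)/(y - 1)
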